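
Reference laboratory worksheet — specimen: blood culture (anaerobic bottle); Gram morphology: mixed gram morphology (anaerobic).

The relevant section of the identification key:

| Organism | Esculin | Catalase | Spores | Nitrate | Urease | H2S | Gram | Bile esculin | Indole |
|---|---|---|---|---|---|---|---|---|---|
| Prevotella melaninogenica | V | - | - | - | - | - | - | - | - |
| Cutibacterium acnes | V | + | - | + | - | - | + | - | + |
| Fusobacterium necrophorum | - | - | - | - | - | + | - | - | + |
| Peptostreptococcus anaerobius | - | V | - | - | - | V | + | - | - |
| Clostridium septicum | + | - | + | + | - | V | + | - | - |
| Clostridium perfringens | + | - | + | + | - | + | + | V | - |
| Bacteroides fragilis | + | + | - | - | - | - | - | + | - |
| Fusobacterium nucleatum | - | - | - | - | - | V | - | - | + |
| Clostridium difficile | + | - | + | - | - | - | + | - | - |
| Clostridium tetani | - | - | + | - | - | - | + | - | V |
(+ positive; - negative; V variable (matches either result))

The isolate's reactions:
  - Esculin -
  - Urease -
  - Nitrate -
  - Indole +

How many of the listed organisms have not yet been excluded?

Nitrate -: excludes Cutibacterium acnes, Clostridium septicum, Clostridium perfringens — 7 left.
Esculin -: excludes Bacteroides fragilis, Clostridium difficile — 5 left.
Urease -: all 5 remaining candidates are consistent.
Indole +: excludes Prevotella melaninogenica, Peptostreptococcus anaerobius — 3 left.
Still consistent: Clostridium tetani, Fusobacterium necrophorum, Fusobacterium nucleatum.

3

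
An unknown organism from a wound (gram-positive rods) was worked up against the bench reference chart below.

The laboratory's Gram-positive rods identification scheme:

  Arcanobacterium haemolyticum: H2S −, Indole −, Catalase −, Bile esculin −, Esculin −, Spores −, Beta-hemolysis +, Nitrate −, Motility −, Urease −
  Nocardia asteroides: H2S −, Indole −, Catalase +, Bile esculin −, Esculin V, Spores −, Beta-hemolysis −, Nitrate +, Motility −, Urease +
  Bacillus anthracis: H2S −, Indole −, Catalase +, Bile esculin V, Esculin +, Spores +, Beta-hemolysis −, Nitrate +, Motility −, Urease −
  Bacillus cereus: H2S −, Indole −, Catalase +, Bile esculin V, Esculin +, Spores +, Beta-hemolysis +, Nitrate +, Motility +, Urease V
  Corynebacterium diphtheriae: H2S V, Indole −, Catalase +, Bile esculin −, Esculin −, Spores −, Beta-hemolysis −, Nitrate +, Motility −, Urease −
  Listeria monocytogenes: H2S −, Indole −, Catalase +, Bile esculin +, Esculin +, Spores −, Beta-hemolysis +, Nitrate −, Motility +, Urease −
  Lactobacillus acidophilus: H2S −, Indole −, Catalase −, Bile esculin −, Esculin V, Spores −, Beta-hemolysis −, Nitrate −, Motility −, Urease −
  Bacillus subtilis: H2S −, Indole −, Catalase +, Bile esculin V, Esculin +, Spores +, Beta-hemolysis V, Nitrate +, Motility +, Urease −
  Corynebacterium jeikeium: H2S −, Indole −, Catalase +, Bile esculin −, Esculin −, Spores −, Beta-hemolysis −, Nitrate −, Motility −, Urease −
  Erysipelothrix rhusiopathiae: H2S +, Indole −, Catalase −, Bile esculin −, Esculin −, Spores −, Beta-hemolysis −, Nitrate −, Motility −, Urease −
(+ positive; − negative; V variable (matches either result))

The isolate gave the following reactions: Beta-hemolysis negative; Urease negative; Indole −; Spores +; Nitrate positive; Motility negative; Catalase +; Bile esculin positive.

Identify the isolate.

Motility −: excludes Bacillus cereus, Listeria monocytogenes, Bacillus subtilis — 7 left.
Urease −: excludes Nocardia asteroides — 6 left.
Nitrate +: excludes Arcanobacterium haemolyticum, Lactobacillus acidophilus, Corynebacterium jeikeium, Erysipelothrix rhusiopathiae — 2 left.
Bile esculin +: excludes Corynebacterium diphtheriae — 1 left.
Beta-hemolysis −: the one remaining candidate is consistent.
Indole −: the one remaining candidate is consistent.
Catalase +: the one remaining candidate is consistent.
Spores +: the one remaining candidate is consistent.

Bacillus anthracis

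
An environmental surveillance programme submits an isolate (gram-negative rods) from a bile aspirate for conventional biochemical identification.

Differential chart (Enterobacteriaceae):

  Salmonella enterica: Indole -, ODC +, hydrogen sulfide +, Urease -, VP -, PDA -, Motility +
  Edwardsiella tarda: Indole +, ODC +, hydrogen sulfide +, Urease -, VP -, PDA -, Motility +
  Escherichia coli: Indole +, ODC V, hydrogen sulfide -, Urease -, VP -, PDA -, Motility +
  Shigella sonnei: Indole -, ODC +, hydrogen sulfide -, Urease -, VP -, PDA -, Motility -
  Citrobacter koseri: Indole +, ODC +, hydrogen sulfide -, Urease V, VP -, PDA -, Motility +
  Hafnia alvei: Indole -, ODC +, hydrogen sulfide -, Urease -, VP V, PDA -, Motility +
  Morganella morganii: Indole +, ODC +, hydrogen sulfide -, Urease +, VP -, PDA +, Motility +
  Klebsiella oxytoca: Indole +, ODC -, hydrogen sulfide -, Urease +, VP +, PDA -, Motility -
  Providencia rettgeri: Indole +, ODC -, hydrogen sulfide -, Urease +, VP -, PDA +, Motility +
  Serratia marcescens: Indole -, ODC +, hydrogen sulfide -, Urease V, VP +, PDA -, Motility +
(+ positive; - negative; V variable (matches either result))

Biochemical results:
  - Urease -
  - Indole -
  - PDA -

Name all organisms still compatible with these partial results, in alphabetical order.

Hafnia alvei, Salmonella enterica, Serratia marcescens, Shigella sonnei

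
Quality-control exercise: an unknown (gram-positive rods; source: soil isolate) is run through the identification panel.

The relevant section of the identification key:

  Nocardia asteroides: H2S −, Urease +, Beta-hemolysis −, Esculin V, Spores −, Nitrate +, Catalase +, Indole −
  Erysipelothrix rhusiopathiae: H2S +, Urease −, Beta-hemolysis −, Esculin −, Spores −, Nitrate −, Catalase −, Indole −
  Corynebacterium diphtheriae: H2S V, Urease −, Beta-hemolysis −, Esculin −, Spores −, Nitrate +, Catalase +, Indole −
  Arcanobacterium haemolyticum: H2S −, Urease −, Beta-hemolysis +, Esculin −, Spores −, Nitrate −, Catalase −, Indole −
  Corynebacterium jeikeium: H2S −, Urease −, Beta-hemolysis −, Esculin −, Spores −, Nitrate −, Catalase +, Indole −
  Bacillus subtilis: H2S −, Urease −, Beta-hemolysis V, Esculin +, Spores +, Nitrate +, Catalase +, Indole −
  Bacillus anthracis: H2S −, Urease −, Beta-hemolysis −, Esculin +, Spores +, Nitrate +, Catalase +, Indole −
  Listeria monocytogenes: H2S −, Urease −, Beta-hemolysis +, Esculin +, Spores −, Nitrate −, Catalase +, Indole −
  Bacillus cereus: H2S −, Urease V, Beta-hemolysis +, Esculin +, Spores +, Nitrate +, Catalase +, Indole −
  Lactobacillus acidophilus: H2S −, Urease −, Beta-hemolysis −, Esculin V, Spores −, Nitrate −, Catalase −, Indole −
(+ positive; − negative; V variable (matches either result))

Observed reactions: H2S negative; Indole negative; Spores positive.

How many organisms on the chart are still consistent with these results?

3

Indole −: all 10 remaining candidates are consistent.
Spores +: excludes 7 organisms — 3 left.
H2S −: all 3 remaining candidates are consistent.
Still consistent: Bacillus anthracis, Bacillus cereus, Bacillus subtilis.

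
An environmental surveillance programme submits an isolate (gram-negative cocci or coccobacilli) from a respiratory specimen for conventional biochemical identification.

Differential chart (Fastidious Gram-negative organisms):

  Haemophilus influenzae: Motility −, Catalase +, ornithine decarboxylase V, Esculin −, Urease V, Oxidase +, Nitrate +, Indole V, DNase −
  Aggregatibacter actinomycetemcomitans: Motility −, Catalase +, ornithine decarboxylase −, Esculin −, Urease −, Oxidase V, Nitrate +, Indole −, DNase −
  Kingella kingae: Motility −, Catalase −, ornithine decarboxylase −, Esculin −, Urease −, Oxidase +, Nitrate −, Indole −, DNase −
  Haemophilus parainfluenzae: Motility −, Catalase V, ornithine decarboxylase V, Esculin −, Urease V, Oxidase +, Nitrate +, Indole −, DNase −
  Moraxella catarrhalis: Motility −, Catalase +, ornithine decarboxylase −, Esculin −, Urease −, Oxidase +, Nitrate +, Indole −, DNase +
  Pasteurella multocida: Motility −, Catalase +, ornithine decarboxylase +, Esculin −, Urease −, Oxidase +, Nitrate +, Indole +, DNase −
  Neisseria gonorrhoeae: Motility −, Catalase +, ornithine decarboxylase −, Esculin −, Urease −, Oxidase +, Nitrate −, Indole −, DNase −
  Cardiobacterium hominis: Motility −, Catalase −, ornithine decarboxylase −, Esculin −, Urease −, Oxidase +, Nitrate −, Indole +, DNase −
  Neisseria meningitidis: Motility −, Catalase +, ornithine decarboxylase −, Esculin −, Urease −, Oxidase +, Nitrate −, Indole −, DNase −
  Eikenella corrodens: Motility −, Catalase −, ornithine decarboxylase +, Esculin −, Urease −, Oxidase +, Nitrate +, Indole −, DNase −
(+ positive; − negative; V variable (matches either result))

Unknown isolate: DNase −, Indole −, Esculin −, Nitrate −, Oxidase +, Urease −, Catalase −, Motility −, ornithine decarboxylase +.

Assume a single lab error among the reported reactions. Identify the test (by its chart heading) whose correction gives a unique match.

As reported, no row in the chart matches all 9 reactions.
Reversing Catalase → still no organism matches.
Reversing Motility → still no organism matches.
Reversing Oxidase → still no organism matches.
Reversing ornithine decarboxylase (to −) → unique match: Kingella kingae.
Reversing DNase → still no organism matches.
Reversing Urease → still no organism matches.
Reversing Esculin → still no organism matches.
Reversing Nitrate → 2 organisms match (not unique).
Reversing Indole → still no organism matches.

ornithine decarboxylase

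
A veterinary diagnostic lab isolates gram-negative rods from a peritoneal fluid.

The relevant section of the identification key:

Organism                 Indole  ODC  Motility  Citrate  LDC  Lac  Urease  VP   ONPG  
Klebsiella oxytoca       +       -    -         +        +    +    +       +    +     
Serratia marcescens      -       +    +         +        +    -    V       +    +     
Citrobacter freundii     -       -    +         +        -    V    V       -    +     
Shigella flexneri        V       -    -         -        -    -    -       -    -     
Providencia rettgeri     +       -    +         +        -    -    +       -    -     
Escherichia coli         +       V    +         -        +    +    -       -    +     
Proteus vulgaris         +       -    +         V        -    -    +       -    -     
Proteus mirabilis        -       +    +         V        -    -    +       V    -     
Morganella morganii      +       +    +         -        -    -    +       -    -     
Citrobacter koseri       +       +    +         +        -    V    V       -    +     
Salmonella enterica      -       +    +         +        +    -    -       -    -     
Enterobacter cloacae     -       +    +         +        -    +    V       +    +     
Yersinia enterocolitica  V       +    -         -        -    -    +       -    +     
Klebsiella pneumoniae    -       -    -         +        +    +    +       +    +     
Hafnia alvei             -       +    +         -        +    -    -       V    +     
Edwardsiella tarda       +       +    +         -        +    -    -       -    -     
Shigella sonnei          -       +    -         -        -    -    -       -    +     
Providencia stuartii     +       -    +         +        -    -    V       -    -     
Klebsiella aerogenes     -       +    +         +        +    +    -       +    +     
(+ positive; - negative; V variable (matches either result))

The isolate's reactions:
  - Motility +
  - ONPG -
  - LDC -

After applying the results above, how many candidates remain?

5

ONPG -: excludes 11 organisms — 8 left.
LDC -: excludes Salmonella enterica, Edwardsiella tarda — 6 left.
Motility +: excludes Shigella flexneri — 5 left.
Still consistent: Morganella morganii, Proteus mirabilis, Proteus vulgaris, Providencia rettgeri, Providencia stuartii.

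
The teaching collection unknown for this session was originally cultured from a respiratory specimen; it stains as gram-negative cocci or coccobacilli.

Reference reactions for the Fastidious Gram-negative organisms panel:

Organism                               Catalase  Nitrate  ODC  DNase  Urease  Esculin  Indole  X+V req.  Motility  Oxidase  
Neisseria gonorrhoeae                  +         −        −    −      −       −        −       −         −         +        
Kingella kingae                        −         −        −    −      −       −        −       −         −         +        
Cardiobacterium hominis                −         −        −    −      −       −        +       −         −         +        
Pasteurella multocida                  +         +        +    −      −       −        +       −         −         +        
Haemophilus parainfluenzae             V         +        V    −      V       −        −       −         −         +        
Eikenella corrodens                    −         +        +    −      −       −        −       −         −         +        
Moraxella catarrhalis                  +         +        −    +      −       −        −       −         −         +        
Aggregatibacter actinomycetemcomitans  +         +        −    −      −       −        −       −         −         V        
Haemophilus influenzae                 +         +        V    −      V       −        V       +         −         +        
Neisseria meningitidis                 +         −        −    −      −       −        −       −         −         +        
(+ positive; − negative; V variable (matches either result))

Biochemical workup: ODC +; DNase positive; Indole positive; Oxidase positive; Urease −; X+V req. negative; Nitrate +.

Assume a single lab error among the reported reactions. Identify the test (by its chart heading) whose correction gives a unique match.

As reported, no row in the chart matches all 7 reactions.
Reversing DNase (to −) → unique match: Pasteurella multocida.
Reversing Nitrate → still no organism matches.
Reversing Oxidase → still no organism matches.
Reversing Indole → still no organism matches.
Reversing Urease → still no organism matches.
Reversing ODC → still no organism matches.
Reversing X+V req. → still no organism matches.

DNase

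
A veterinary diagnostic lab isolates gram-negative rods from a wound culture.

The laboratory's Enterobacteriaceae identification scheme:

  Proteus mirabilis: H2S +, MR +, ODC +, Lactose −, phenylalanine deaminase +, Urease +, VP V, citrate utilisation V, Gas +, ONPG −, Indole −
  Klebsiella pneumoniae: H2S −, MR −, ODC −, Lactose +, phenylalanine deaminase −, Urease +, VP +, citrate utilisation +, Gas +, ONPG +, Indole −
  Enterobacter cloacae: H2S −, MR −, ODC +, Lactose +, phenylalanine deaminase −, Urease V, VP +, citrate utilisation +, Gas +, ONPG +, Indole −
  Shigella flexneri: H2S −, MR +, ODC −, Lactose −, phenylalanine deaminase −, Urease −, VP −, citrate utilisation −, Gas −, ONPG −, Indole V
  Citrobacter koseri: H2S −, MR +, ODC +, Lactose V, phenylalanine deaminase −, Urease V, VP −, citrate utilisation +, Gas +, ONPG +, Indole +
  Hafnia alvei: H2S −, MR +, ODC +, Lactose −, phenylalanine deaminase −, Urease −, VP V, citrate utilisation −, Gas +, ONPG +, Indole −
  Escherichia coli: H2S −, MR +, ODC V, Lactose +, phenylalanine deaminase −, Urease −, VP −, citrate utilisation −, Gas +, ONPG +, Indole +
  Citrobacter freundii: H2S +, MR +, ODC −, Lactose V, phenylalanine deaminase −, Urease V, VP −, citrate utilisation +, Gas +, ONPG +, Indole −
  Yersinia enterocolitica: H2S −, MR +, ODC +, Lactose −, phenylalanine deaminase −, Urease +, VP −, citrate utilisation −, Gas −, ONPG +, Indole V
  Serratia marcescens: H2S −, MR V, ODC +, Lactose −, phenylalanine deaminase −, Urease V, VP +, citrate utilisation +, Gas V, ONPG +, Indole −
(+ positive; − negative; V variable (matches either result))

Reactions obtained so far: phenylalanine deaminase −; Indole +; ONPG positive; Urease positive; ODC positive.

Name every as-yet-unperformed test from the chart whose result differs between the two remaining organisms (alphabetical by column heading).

Indole +: excludes 6 organisms — 4 left.
ONPG +: excludes Shigella flexneri — 3 left.
ODC +: all 3 remaining candidates are consistent.
phenylalanine deaminase −: all 3 remaining candidates are consistent.
Urease +: excludes Escherichia coli — 2 left.
Two candidates remain: Citrobacter koseri and Yersinia enterocolitica.
  H2S: − vs − — same for both, does not separate.
  MR: + vs + — same for both, does not separate.
  Lactose: V vs − — variable for at least one, does not separate.
  VP: − vs − — same for both, does not separate.
  citrate utilisation: Citrobacter koseri +, Yersinia enterocolitica − — discriminates.
  Gas: Citrobacter koseri +, Yersinia enterocolitica − — discriminates.

citrate utilisation, Gas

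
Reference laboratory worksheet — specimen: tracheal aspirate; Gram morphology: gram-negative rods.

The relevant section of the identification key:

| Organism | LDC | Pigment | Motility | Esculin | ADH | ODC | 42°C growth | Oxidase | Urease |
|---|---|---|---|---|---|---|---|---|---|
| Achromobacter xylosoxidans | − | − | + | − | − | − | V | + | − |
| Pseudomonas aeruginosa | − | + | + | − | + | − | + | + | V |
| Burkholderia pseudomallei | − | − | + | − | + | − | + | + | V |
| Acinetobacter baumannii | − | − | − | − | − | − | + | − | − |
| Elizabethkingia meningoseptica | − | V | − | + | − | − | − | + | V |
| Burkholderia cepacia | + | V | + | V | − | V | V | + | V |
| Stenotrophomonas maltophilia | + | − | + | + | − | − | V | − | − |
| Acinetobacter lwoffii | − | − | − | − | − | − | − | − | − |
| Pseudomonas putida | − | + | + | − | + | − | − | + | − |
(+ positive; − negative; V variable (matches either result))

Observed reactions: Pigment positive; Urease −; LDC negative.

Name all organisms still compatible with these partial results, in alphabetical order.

Pigment +: excludes 5 organisms — 4 left.
LDC −: excludes Burkholderia cepacia — 3 left.
Urease −: all 3 remaining candidates are consistent.

Elizabethkingia meningoseptica, Pseudomonas aeruginosa, Pseudomonas putida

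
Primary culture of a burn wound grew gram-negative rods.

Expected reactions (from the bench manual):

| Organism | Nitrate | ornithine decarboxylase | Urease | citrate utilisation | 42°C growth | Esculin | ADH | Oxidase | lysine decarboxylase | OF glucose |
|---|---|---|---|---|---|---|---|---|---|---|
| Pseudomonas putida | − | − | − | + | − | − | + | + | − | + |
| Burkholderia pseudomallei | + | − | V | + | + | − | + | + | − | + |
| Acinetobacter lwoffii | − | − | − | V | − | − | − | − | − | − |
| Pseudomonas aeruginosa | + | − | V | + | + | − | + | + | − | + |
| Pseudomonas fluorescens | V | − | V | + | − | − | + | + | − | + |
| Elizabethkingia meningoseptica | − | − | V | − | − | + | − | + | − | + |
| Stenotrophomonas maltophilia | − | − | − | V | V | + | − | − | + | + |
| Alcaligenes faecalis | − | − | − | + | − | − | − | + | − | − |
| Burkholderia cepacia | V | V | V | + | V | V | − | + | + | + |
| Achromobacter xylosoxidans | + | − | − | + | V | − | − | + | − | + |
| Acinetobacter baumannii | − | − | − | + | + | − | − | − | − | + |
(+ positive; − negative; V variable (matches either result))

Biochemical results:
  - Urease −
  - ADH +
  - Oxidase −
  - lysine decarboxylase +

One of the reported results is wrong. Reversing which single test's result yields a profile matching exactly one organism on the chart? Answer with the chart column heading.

ADH

As reported, no row in the chart matches all 4 reactions.
Reversing ADH (to −) → unique match: Stenotrophomonas maltophilia.
Reversing Oxidase → still no organism matches.
Reversing lysine decarboxylase → still no organism matches.
Reversing Urease → still no organism matches.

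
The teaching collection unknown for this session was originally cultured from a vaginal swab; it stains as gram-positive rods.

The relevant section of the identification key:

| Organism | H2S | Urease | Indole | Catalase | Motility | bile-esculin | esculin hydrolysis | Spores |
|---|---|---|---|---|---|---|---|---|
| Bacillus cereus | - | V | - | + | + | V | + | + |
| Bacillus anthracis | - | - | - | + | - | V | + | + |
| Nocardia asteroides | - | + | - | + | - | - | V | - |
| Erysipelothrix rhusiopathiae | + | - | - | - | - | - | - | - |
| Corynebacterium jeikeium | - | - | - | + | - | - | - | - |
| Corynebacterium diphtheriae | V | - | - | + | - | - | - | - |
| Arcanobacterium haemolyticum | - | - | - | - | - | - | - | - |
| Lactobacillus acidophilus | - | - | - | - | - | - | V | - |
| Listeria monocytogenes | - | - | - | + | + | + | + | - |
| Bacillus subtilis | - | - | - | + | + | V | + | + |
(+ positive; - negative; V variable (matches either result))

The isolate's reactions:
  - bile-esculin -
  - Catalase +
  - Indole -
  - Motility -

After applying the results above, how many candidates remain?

Indole -: all 10 remaining candidates are consistent.
bile-esculin -: excludes Listeria monocytogenes — 9 left.
Catalase +: excludes Erysipelothrix rhusiopathiae, Arcanobacterium haemolyticum, Lactobacillus acidophilus — 6 left.
Motility -: excludes Bacillus cereus, Bacillus subtilis — 4 left.
Still consistent: Bacillus anthracis, Corynebacterium diphtheriae, Corynebacterium jeikeium, Nocardia asteroides.

4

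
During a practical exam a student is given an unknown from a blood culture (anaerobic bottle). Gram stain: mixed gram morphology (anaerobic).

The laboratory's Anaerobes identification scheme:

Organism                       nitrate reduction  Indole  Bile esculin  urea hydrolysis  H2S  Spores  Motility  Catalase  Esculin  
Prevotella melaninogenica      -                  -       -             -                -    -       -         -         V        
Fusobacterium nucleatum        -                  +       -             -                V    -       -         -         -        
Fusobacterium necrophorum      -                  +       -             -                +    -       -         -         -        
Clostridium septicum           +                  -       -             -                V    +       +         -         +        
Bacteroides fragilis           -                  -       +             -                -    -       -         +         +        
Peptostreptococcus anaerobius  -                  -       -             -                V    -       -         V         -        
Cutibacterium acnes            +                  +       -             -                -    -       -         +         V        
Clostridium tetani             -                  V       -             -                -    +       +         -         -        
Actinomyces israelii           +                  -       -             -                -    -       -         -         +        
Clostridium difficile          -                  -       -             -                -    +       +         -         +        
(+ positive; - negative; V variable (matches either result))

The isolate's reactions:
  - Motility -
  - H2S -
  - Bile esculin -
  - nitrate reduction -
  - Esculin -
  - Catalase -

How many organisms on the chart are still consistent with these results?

3

Motility -: excludes Clostridium septicum, Clostridium tetani, Clostridium difficile — 7 left.
Bile esculin -: excludes Bacteroides fragilis — 6 left.
Catalase -: excludes Cutibacterium acnes — 5 left.
nitrate reduction -: excludes Actinomyces israelii — 4 left.
Esculin -: all 4 remaining candidates are consistent.
H2S -: excludes Fusobacterium necrophorum — 3 left.
Still consistent: Fusobacterium nucleatum, Peptostreptococcus anaerobius, Prevotella melaninogenica.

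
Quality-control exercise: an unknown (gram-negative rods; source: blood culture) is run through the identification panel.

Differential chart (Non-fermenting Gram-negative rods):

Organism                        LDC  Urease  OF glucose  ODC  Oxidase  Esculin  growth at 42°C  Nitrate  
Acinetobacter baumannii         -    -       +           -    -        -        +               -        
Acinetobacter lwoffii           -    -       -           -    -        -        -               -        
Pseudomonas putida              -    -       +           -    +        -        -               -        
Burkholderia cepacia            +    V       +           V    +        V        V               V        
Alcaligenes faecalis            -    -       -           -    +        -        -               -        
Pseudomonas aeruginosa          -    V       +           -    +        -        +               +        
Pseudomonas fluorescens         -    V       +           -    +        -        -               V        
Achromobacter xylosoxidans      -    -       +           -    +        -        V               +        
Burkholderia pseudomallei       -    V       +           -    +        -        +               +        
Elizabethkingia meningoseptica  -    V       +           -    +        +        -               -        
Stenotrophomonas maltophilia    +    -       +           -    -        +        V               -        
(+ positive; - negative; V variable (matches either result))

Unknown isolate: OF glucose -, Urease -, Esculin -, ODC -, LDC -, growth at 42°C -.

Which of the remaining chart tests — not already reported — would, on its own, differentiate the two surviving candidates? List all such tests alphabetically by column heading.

Urease -: all 11 remaining candidates are consistent.
Esculin -: excludes Elizabethkingia meningoseptica, Stenotrophomonas maltophilia — 9 left.
LDC -: excludes Burkholderia cepacia — 8 left.
growth at 42°C -: excludes Acinetobacter baumannii, Pseudomonas aeruginosa, Burkholderia pseudomallei — 5 left.
ODC -: all 5 remaining candidates are consistent.
OF glucose -: excludes Pseudomonas putida, Pseudomonas fluorescens, Achromobacter xylosoxidans — 2 left.
Two candidates remain: Acinetobacter lwoffii and Alcaligenes faecalis.
  Oxidase: Acinetobacter lwoffii -, Alcaligenes faecalis + — discriminates.
  Nitrate: - vs - — same for both, does not separate.

Oxidase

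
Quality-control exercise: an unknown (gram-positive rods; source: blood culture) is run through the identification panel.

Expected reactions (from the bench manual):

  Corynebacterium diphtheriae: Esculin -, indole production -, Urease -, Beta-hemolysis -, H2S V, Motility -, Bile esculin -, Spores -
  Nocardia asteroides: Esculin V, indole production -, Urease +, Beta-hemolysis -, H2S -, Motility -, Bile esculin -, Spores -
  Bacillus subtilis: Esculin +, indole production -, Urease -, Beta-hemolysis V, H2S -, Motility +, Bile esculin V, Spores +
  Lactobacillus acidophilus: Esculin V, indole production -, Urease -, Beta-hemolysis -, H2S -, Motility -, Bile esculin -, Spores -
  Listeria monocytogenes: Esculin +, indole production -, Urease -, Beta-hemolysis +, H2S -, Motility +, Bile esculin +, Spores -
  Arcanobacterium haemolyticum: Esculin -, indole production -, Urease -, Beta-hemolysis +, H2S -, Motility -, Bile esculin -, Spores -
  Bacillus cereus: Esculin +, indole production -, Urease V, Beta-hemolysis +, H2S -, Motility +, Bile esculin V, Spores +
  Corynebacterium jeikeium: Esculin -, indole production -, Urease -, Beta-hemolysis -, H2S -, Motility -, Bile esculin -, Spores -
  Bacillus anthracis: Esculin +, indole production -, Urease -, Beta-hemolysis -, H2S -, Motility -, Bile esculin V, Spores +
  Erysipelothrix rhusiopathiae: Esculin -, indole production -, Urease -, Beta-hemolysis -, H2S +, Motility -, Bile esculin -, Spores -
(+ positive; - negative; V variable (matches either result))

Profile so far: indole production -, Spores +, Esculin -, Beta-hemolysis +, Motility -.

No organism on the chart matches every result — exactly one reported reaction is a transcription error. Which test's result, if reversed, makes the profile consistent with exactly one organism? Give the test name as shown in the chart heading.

As reported, no row in the chart matches all 5 reactions.
Reversing indole production → still no organism matches.
Reversing Esculin → still no organism matches.
Reversing Spores (to -) → unique match: Arcanobacterium haemolyticum.
Reversing Motility → still no organism matches.
Reversing Beta-hemolysis → still no organism matches.

Spores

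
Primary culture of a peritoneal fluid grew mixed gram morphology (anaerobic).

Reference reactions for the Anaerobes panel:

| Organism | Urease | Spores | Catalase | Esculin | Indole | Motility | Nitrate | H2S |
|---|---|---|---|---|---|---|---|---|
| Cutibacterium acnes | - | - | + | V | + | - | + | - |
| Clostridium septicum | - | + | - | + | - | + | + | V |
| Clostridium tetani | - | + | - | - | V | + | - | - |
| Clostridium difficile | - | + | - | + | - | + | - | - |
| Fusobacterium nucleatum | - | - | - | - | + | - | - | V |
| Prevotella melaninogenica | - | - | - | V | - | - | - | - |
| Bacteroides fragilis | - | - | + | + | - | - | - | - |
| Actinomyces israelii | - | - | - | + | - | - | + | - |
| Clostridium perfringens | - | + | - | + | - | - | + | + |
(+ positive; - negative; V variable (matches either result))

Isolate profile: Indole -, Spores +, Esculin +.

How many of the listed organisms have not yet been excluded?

Spores +: excludes 5 organisms — 4 left.
Esculin +: excludes Clostridium tetani — 3 left.
Indole -: all 3 remaining candidates are consistent.
Still consistent: Clostridium difficile, Clostridium perfringens, Clostridium septicum.

3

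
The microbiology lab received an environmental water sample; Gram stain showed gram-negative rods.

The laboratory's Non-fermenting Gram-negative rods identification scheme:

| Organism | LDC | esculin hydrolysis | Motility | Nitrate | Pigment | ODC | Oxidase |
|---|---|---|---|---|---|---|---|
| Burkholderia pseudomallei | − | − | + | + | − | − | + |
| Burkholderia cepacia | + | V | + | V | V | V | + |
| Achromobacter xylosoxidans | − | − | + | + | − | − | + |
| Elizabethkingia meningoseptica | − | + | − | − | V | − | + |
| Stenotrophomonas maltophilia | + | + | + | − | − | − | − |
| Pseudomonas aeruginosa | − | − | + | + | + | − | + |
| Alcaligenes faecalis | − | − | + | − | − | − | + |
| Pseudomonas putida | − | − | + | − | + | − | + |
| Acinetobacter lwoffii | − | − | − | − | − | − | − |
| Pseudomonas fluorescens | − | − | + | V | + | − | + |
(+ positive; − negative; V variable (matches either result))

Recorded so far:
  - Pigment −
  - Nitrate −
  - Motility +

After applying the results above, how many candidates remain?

Motility +: excludes Elizabethkingia meningoseptica, Acinetobacter lwoffii — 8 left.
Pigment −: excludes Pseudomonas aeruginosa, Pseudomonas putida, Pseudomonas fluorescens — 5 left.
Nitrate −: excludes Burkholderia pseudomallei, Achromobacter xylosoxidans — 3 left.
Still consistent: Alcaligenes faecalis, Burkholderia cepacia, Stenotrophomonas maltophilia.

3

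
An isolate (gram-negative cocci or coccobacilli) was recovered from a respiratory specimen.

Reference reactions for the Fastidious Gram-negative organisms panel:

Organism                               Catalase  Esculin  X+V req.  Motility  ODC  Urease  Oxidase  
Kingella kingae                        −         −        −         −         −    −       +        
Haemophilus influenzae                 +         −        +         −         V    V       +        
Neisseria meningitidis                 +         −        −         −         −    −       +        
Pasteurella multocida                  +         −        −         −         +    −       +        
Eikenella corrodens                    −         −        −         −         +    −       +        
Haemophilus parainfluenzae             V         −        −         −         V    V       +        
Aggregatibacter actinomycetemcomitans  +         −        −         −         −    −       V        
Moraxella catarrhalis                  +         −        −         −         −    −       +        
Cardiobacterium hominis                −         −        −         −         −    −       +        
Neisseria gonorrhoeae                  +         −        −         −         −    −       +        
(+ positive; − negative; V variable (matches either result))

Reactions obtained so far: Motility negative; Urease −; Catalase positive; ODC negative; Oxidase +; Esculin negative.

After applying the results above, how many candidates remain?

Oxidase +: all 10 remaining candidates are consistent.
Catalase +: excludes Kingella kingae, Eikenella corrodens, Cardiobacterium hominis — 7 left.
Motility −: all 7 remaining candidates are consistent.
ODC −: excludes Pasteurella multocida — 6 left.
Urease −: all 6 remaining candidates are consistent.
Esculin −: all 6 remaining candidates are consistent.
Still consistent: Aggregatibacter actinomycetemcomitans, Haemophilus influenzae, Haemophilus parainfluenzae, Moraxella catarrhalis, Neisseria gonorrhoeae, Neisseria meningitidis.

6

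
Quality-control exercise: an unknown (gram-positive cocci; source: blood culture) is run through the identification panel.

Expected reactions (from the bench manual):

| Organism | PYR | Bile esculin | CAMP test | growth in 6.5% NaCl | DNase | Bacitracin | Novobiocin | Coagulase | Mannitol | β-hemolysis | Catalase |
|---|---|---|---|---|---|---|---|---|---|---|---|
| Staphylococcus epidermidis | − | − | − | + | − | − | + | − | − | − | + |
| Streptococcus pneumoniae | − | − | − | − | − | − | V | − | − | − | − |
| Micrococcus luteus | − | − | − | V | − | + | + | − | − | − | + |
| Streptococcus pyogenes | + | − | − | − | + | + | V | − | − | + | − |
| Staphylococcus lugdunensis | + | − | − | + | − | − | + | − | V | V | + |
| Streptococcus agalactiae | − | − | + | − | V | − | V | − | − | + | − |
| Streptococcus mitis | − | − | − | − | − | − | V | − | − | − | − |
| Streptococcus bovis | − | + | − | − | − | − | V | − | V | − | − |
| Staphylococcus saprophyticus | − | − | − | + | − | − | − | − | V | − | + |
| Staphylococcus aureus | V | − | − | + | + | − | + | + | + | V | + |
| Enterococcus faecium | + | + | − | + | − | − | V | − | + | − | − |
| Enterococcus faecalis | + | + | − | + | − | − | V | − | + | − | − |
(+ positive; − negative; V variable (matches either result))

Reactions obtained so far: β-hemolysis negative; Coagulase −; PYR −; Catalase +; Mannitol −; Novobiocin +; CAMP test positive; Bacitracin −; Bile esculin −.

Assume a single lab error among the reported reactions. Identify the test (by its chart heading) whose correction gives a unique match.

As reported, no row in the chart matches all 9 reactions.
Reversing CAMP test (to −) → unique match: Staphylococcus epidermidis.
Reversing Catalase → still no organism matches.
Reversing PYR → still no organism matches.
Reversing Novobiocin → still no organism matches.
Reversing Bile esculin → still no organism matches.
Reversing Coagulase → still no organism matches.
Reversing Bacitracin → still no organism matches.
Reversing Mannitol → still no organism matches.
Reversing β-hemolysis → still no organism matches.

CAMP test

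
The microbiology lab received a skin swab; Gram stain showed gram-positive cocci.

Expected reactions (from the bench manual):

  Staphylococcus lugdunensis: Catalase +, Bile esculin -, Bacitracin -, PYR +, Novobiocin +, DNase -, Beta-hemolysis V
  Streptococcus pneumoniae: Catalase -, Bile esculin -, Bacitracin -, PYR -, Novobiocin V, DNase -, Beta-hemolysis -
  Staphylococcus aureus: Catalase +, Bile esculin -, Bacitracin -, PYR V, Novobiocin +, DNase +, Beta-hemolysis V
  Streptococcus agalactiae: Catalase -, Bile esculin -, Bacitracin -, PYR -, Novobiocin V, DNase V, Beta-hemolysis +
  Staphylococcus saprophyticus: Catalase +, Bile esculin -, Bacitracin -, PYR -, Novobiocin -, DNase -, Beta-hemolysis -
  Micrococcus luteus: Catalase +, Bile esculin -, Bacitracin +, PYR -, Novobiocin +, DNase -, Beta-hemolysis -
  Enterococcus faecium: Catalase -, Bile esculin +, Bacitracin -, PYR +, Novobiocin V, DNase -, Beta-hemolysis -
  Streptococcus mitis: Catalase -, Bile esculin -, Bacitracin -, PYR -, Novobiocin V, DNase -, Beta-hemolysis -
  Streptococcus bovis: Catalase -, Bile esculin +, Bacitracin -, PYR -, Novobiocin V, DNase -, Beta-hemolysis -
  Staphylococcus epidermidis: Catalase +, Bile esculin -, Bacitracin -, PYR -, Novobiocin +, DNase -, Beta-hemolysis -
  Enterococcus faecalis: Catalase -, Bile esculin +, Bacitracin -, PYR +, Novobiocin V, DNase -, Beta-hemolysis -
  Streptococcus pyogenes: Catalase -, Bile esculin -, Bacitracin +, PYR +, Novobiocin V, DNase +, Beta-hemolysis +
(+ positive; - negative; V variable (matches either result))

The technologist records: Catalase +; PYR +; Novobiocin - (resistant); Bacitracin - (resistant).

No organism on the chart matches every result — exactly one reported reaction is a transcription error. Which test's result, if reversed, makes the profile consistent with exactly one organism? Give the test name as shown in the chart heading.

PYR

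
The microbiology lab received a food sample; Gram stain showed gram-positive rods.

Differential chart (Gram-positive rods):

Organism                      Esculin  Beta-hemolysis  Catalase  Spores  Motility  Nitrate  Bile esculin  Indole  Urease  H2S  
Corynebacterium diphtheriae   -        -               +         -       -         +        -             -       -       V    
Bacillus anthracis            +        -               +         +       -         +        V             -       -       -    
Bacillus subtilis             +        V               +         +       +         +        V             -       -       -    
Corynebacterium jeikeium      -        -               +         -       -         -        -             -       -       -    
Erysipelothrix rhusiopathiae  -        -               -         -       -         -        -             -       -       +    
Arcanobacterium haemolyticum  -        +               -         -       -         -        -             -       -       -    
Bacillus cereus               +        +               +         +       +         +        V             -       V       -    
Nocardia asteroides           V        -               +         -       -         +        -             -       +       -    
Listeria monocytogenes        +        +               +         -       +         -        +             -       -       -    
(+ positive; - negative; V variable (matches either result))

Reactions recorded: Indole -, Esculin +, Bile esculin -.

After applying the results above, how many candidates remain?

4

Bile esculin -: excludes Listeria monocytogenes — 8 left.
Indole -: all 8 remaining candidates are consistent.
Esculin +: excludes Corynebacterium diphtheriae, Corynebacterium jeikeium, Erysipelothrix rhusiopathiae, Arcanobacterium haemolyticum — 4 left.
Still consistent: Bacillus anthracis, Bacillus cereus, Bacillus subtilis, Nocardia asteroides.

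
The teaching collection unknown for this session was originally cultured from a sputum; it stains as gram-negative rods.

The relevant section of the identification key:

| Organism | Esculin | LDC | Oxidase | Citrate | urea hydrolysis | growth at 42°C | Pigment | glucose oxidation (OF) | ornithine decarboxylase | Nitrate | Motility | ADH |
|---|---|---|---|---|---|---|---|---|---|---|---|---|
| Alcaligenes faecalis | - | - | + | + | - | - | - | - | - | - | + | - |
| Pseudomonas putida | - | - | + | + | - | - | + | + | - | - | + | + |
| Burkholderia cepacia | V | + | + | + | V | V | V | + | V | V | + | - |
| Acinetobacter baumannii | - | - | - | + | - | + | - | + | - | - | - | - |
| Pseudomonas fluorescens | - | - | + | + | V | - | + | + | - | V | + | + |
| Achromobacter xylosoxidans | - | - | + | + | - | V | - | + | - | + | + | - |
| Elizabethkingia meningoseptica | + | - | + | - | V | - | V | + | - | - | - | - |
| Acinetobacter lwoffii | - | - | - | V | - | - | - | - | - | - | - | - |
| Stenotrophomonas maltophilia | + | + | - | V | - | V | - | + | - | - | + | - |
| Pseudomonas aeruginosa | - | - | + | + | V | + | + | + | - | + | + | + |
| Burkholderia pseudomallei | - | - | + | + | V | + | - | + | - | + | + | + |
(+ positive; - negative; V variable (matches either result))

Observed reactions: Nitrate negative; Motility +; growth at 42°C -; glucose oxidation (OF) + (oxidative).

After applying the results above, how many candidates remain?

4

growth at 42°C -: excludes Acinetobacter baumannii, Pseudomonas aeruginosa, Burkholderia pseudomallei — 8 left.
Nitrate -: excludes Achromobacter xylosoxidans — 7 left.
glucose oxidation (OF) +: excludes Alcaligenes faecalis, Acinetobacter lwoffii — 5 left.
Motility +: excludes Elizabethkingia meningoseptica — 4 left.
Still consistent: Burkholderia cepacia, Pseudomonas fluorescens, Pseudomonas putida, Stenotrophomonas maltophilia.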